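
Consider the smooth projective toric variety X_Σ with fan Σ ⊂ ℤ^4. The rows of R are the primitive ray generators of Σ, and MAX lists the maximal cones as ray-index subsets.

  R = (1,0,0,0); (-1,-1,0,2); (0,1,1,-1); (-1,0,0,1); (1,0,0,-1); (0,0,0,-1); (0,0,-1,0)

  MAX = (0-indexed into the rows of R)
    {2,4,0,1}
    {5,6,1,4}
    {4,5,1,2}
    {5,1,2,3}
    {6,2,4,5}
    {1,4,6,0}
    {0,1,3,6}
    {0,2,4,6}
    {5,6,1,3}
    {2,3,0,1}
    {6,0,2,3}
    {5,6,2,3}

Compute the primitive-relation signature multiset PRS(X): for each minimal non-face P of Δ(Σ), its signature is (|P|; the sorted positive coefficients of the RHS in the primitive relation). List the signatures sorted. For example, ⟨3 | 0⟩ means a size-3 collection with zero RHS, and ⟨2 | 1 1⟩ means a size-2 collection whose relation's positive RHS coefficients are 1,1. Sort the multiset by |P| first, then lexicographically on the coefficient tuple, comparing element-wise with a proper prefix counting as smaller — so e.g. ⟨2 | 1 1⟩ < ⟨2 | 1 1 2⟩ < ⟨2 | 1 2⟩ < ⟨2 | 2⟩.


Primitive collections (3):

  • {3,4}:  v_{3} + v_{4} = 0  so sig = ⟨2 | 0⟩
  • {0,5}:  v_{0} + v_{5} = v_{4}  so sig = ⟨2 | 1⟩
  • {1,2,6}:  v_{1} + v_{2} + v_{6} = v_{3}  so sig = ⟨3 | 1⟩

Sorted signature multiset PRS(X):
{ ⟨2 | 0⟩,  ⟨2 | 1⟩,  ⟨3 | 1⟩ }


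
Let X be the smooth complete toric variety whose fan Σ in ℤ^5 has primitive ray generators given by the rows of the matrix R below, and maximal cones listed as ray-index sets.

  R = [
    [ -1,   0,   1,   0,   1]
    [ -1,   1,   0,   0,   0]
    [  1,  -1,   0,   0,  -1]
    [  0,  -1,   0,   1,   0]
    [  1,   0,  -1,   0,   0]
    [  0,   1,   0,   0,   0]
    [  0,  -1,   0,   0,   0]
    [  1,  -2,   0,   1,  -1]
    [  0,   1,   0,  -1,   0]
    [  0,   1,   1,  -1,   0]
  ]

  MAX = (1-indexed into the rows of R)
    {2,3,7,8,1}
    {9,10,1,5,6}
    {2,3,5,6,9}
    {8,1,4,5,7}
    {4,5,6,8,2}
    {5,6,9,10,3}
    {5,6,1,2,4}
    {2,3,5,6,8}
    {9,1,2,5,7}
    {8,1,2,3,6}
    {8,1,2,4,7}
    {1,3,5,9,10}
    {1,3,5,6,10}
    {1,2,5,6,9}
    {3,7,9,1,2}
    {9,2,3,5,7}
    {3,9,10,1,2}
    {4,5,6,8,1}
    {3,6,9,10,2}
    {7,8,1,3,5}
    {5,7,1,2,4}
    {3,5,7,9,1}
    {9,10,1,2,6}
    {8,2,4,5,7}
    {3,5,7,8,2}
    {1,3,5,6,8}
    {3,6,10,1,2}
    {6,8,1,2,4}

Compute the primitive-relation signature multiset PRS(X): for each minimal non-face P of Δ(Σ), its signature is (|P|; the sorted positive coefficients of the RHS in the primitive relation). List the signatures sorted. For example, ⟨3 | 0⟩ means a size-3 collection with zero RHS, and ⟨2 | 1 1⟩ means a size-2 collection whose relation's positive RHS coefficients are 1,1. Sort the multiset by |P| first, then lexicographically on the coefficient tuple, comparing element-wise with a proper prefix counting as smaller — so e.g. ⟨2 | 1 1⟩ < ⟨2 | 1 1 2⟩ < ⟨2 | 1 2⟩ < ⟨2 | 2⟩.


11 collections generate NE(X_Σ); each relation:

  P = {4,9}:  v_{4} + v_{9} = 0  so sig = ⟨2 | 0⟩
  P = {6,7}:  v_{6} + v_{7} = 0  so sig = ⟨2 | 0⟩
  P = {3,4}:  v_{3} + v_{4} = v_{8}  so sig = ⟨2 | 1⟩
  P = {8,9}:  v_{8} + v_{9} = v_{3}  so sig = ⟨2 | 1⟩
  P = {4,10}:  v_{4} + v_{10} = v_{1} + v_{3} + v_{6}  so sig = ⟨2 | 1 1 1⟩
  P = {7,10}:  v_{7} + v_{10} = v_{1} + v_{3} + v_{9}  so sig = ⟨2 | 1 1 1⟩
  P = {8,10}:  v_{8} + v_{10} = v_{1} + 2·v_{3} + v_{6}  so sig = ⟨2 | 1 1 2⟩
  P = {2,5,10}:  v_{2} + v_{5} + v_{10} = v_{6} + v_{9}  so sig = ⟨3 | 1 1⟩
  P = {1,2,3,5}:  v_{1} + v_{2} + v_{3} + v_{5} = 0  so sig = ⟨4 | 0⟩
  P = {1,2,5,8}:  v_{1} + v_{2} + v_{5} + v_{8} = v_{4}  so sig = ⟨4 | 1⟩
  P = {1,3,6,9}:  v_{1} + v_{3} + v_{6} + v_{9} = v_{10}  so sig = ⟨4 | 1⟩

Hence PRS(X_Σ) =
[⟨2 | 0⟩, ⟨2 | 0⟩, ⟨2 | 1⟩, ⟨2 | 1⟩, ⟨2 | 1 1 1⟩, ⟨2 | 1 1 1⟩, ⟨2 | 1 1 2⟩, ⟨3 | 1 1⟩, ⟨4 | 0⟩, ⟨4 | 1⟩, ⟨4 | 1⟩]


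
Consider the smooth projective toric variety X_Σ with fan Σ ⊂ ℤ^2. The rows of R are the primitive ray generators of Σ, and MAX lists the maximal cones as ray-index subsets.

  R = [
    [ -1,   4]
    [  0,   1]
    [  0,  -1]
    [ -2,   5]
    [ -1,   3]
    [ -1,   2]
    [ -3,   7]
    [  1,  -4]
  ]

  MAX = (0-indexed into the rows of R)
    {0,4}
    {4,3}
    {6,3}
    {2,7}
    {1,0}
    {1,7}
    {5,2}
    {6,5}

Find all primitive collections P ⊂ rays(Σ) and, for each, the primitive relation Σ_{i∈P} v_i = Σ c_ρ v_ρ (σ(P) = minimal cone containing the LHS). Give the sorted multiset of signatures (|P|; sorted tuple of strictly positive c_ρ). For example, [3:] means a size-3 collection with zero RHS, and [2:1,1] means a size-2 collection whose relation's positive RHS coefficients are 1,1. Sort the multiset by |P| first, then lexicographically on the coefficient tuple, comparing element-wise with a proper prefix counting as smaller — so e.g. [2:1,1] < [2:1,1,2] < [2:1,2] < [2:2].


20 collections generate NE(X_Σ); each relation:

  P = {0,7}:  v_{0} + v_{7} = 0  ⟹  sig = [2:]
  P = {1,2}:  v_{1} + v_{2} = 0  ⟹  sig = [2:]
  P = {0,2}:  v_{0} + v_{2} = v_{4}  ⟹  sig = [2:1]
  P = {1,4}:  v_{1} + v_{4} = v_{0}  ⟹  sig = [2:1]
  P = {1,5}:  v_{1} + v_{5} = v_{4}  ⟹  sig = [2:1]
  P = {2,4}:  v_{2} + v_{4} = v_{5}  ⟹  sig = [2:1]
  P = {3,5}:  v_{3} + v_{5} = v_{6}  ⟹  sig = [2:1]
  P = {4,5}:  v_{4} + v_{5} = v_{3}  ⟹  sig = [2:1]
  P = {4,7}:  v_{4} + v_{7} = v_{2}  ⟹  sig = [2:1]
  P = {1,6}:  v_{1} + v_{6} = v_{3} + v_{4}  ⟹  sig = [2:1,1]
  P = {3,7}:  v_{3} + v_{7} = v_{2} + v_{5}  ⟹  sig = [2:1,1]
  P = {0,6}:  v_{0} + v_{6} = v_{3} + 2·v_{4}  ⟹  sig = [2:1,2]
  P = {6,7}:  v_{6} + v_{7} = v_{2} + 2·v_{5}  ⟹  sig = [2:1,2]
  P = {0,5}:  v_{0} + v_{5} = 2·v_{4}  ⟹  sig = [2:2]
  P = {1,3}:  v_{1} + v_{3} = 2·v_{4}  ⟹  sig = [2:2]
  P = {2,3}:  v_{2} + v_{3} = 2·v_{5}  ⟹  sig = [2:2]
  P = {4,6}:  v_{4} + v_{6} = 2·v_{3}  ⟹  sig = [2:2]
  P = {5,7}:  v_{5} + v_{7} = 2·v_{2}  ⟹  sig = [2:2]
  P = {0,3}:  v_{0} + v_{3} = 3·v_{4}  ⟹  sig = [2:3]
  P = {2,6}:  v_{2} + v_{6} = 3·v_{5}  ⟹  sig = [2:3]

Hence PRS(X_Σ) =
[[2:], [2:], [2:1], [2:1], [2:1], [2:1], [2:1], [2:1], [2:1], [2:1,1], [2:1,1], [2:1,2], [2:1,2], [2:2], [2:2], [2:2], [2:2], [2:2], [2:3], [2:3]]


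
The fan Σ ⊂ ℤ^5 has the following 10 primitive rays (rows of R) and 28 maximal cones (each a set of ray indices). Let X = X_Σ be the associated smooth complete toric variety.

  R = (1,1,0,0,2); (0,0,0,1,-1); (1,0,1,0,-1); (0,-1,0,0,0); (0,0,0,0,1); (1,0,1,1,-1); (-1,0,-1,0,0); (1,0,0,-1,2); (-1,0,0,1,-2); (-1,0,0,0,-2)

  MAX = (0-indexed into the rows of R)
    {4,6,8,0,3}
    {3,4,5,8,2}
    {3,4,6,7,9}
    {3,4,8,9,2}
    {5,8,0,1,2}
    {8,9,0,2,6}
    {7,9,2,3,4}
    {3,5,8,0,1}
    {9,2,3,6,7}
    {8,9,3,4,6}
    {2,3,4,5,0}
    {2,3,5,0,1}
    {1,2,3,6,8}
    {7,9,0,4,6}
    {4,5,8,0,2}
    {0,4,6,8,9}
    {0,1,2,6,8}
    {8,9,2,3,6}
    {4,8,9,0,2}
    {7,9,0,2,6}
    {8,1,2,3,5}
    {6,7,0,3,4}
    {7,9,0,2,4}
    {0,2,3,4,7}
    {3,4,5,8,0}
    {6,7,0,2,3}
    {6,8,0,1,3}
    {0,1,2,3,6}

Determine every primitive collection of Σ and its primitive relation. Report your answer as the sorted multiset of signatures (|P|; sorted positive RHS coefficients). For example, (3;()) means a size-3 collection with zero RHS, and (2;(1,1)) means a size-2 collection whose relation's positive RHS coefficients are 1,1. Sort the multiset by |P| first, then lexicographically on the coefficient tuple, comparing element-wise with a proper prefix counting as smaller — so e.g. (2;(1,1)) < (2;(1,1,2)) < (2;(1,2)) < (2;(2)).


The 10 primitive collections of Σ (r=10, n=5):

  • {7,8}:  v_{7} + v_{8} = 0  →  sig = (2;())
  • {5,6}:  v_{5} + v_{6} = v_{1}  →  sig = (2;(1))
  • {5,9}:  v_{5} + v_{9} = v_{2} + v_{8}  →  sig = (2;(1,1))
  • {1,4}:  v_{1} + v_{4} = v_{0} + v_{3} + v_{8}  →  sig = (2;(1,1,1))
  • {1,9}:  v_{1} + v_{9} = v_{2} + v_{6} + v_{8}  →  sig = (2;(1,1,1))
  • {5,7}:  v_{5} + v_{7} = v_{0} + v_{2} + v_{3}  →  sig = (2;(1,1,1))
  • {1,7}:  v_{1} + v_{7} = v_{0} + v_{2} + v_{3} + v_{6}  →  sig = (2;(1,1,1,1))
  • {0,3,9}:  v_{0} + v_{3} + v_{9} = 0  →  sig = (3;())
  • {2,4,6}:  v_{2} + v_{4} + v_{6} = 0  →  sig = (3;())
  • {0,2,3,8}:  v_{0} + v_{2} + v_{3} + v_{8} = v_{5}  →  sig = (4;(1))

so the primitive-relation signature multiset is
[(2;()), (2;(1)), (2;(1,1)), (2;(1,1,1)), (2;(1,1,1)), (2;(1,1,1)), (2;(1,1,1,1)), (3;()), (3;()), (4;(1))]


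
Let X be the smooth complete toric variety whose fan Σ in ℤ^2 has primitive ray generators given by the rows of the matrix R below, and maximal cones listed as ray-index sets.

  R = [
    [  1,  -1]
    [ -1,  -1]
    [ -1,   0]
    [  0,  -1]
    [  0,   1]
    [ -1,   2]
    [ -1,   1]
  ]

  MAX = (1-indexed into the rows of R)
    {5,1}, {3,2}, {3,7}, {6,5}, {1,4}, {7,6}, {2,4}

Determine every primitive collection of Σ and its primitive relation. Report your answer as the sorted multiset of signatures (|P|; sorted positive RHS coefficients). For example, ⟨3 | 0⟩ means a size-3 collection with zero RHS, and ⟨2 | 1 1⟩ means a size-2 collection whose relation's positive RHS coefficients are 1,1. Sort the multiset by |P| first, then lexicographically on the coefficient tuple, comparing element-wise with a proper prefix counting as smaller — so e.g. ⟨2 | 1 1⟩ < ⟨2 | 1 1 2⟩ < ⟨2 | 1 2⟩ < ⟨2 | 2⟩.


14 minimal non-faces of Δ(Σ) (on 7 rays):

  • {1,7}:  v_{1} + v_{7} = 0  →  sig = ⟨2 | 0⟩
  • {4,5}:  v_{4} + v_{5} = 0  →  sig = ⟨2 | 0⟩
  • {1,3}:  v_{1} + v_{3} = v_{4}  →  sig = ⟨2 | 1⟩
  • {1,6}:  v_{1} + v_{6} = v_{5}  →  sig = ⟨2 | 1⟩
  • {2,5}:  v_{2} + v_{5} = v_{3}  →  sig = ⟨2 | 1⟩
  • {3,4}:  v_{3} + v_{4} = v_{2}  →  sig = ⟨2 | 1⟩
  • {3,5}:  v_{3} + v_{5} = v_{7}  →  sig = ⟨2 | 1⟩
  • {4,6}:  v_{4} + v_{6} = v_{7}  →  sig = ⟨2 | 1⟩
  • {4,7}:  v_{4} + v_{7} = v_{3}  →  sig = ⟨2 | 1⟩
  • {5,7}:  v_{5} + v_{7} = v_{6}  →  sig = ⟨2 | 1⟩
  • {2,6}:  v_{2} + v_{6} = v_{3} + v_{7}  →  sig = ⟨2 | 1 1⟩
  • {1,2}:  v_{1} + v_{2} = 2·v_{4}  →  sig = ⟨2 | 2⟩
  • {2,7}:  v_{2} + v_{7} = 2·v_{3}  →  sig = ⟨2 | 2⟩
  • {3,6}:  v_{3} + v_{6} = 2·v_{7}  →  sig = ⟨2 | 2⟩

Sorted signature multiset PRS(X):
    |P|=2: 14 collections, coeffs (), (), (1), (1), (1), (1), (1), (1), (1), (1), (1,1), (2), (2), (2)


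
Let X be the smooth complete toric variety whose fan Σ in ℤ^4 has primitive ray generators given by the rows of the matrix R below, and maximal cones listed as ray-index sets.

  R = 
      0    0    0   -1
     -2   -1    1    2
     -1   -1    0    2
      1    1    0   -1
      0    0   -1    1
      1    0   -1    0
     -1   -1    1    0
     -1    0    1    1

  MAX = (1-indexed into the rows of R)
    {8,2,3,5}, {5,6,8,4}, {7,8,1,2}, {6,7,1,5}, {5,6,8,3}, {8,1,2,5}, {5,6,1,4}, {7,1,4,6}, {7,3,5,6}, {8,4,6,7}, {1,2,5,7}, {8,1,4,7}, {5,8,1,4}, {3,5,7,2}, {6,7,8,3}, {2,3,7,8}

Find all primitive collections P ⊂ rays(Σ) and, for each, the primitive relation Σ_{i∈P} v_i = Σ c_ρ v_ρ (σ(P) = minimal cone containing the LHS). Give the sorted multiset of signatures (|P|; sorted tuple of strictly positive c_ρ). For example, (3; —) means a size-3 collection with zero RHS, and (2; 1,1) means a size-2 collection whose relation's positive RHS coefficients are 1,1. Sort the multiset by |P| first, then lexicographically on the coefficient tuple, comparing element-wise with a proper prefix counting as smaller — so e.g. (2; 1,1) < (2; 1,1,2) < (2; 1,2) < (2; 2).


|primitive collections| = 7. Relations:

  {2,4}:  v_{2} + v_{4} = v_{8} ; sig = (2; 1)
  {2,6}:  v_{2} + v_{6} = v_{3} ; sig = (2; 1)
  {1,3}:  v_{1} + v_{3} = v_{5} + v_{7} ; sig = (2; 1,1)
  {3,4}:  v_{3} + v_{4} = v_{6} + v_{8} ; sig = (2; 1,1)
  {1,6,8}:  v_{1} + v_{6} + v_{8} = 0 ; sig = (3; —)
  {4,5,7}:  v_{4} + v_{5} + v_{7} = 0 ; sig = (3; —)
  {5,7,8}:  v_{5} + v_{7} + v_{8} = v_{2} ; sig = (3; 1)

Sorted signature multiset PRS(X):
    (2; 1)
    (2; 1)
    (2; 1,1)
    (2; 1,1)
    (3; —)
    (3; —)
    (3; 1)


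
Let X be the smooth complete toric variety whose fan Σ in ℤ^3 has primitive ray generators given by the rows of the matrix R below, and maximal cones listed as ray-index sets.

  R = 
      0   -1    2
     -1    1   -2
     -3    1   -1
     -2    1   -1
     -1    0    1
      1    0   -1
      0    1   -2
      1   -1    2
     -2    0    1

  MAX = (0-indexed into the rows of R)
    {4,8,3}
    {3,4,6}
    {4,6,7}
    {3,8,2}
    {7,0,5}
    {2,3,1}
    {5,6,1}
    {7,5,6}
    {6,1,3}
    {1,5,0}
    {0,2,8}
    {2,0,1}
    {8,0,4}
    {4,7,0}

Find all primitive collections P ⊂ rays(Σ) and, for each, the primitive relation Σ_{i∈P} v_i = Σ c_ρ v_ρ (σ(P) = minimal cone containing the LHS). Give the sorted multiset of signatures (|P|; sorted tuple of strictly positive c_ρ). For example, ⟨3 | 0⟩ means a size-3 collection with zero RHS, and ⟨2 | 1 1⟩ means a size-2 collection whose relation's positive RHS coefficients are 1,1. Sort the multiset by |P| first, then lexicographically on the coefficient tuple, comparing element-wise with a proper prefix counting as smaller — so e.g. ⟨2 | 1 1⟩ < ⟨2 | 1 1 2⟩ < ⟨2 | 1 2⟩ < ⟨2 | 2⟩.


The 15 primitive collections of Σ (r=9, n=3):

  {0,6}:  v_{0} + v_{6} = 0  ⟹  sig = ⟨2 | 0⟩
  {1,7}:  v_{1} + v_{7} = 0  ⟹  sig = ⟨2 | 0⟩
  {4,5}:  v_{4} + v_{5} = 0  ⟹  sig = ⟨2 | 0⟩
  {0,3}:  v_{0} + v_{3} = v_{8}  ⟹  sig = ⟨2 | 1⟩
  {1,4}:  v_{1} + v_{4} = v_{3}  ⟹  sig = ⟨2 | 1⟩
  {1,8}:  v_{1} + v_{8} = v_{2}  ⟹  sig = ⟨2 | 1⟩
  {2,7}:  v_{2} + v_{7} = v_{8}  ⟹  sig = ⟨2 | 1⟩
  {3,5}:  v_{3} + v_{5} = v_{1}  ⟹  sig = ⟨2 | 1⟩
  {3,7}:  v_{3} + v_{7} = v_{4}  ⟹  sig = ⟨2 | 1⟩
  {6,8}:  v_{6} + v_{8} = v_{3}  ⟹  sig = ⟨2 | 1⟩
  {2,4}:  v_{2} + v_{4} = v_{3} + v_{8}  ⟹  sig = ⟨2 | 1 1⟩
  {2,6}:  v_{2} + v_{6} = v_{1} + v_{3}  ⟹  sig = ⟨2 | 1 1⟩
  {5,8}:  v_{5} + v_{8} = v_{0} + v_{1}  ⟹  sig = ⟨2 | 1 1⟩
  {7,8}:  v_{7} + v_{8} = v_{0} + v_{4}  ⟹  sig = ⟨2 | 1 1⟩
  {2,5}:  v_{2} + v_{5} = v_{0} + 2·v_{1}  ⟹  sig = ⟨2 | 1 2⟩

Sorted signature multiset PRS(X):
    ⟨2 | 0⟩
    ⟨2 | 0⟩
    ⟨2 | 0⟩
    ⟨2 | 1⟩
    ⟨2 | 1⟩
    ⟨2 | 1⟩
    ⟨2 | 1⟩
    ⟨2 | 1⟩
    ⟨2 | 1⟩
    ⟨2 | 1⟩
    ⟨2 | 1 1⟩
    ⟨2 | 1 1⟩
    ⟨2 | 1 1⟩
    ⟨2 | 1 1⟩
    ⟨2 | 1 2⟩


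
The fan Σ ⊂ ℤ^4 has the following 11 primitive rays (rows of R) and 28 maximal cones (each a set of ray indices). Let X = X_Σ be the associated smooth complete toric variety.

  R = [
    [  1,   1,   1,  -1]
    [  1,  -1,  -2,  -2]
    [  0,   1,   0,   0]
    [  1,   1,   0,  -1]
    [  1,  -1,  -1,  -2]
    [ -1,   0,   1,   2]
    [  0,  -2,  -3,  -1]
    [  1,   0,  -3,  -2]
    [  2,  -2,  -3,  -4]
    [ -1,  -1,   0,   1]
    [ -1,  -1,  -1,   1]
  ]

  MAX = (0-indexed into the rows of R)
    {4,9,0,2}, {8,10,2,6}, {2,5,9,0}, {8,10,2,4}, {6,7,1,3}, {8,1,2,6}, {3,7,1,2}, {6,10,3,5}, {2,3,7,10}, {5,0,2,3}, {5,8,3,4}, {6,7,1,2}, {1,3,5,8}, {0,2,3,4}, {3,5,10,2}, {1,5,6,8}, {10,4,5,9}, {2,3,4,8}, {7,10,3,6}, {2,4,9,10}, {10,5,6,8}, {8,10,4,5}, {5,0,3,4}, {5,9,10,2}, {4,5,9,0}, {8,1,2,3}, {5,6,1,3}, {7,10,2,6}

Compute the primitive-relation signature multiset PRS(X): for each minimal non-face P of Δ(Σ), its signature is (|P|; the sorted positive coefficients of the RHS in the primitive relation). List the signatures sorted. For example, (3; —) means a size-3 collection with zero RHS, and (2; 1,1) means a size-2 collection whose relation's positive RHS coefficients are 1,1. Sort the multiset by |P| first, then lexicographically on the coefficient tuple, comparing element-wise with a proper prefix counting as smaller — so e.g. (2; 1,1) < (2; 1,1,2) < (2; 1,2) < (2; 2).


Δ(Σ) — 11 vertices, 24 min non-faces:

  • {0,10}:  v_{0} + v_{10} = 0 — sig = (2; —)
  • {3,9}:  v_{3} + v_{9} = 0 — sig = (2; —)
  • {0,6}:  v_{0} + v_{6} = v_{1} — sig = (2; 1)
  • {1,4}:  v_{1} + v_{4} = v_{8} — sig = (2; 1)
  • {1,10}:  v_{1} + v_{10} = v_{6} — sig = (2; 1)
  • {0,1}:  v_{0} + v_{1} = v_{3} + v_{4} — sig = (2; 1,1)
  • {1,9}:  v_{1} + v_{9} = v_{4} + v_{10} — sig = (2; 1,1)
  • {4,6}:  v_{4} + v_{6} = v_{8} + v_{10} — sig = (2; 1,1)
  • {7,9}:  v_{7} + v_{9} = v_{2} + v_{6} — sig = (2; 1,1)
  • {0,7}:  v_{0} + v_{7} = v_{1} + v_{2} + v_{3} — sig = (2; 1,1,1)
  • {0,8}:  v_{0} + v_{8} = v_{3} + 2·v_{4} — sig = (2; 1,2)
  • {4,7}:  v_{4} + v_{7} = 2·v_{1} + v_{2} — sig = (2; 1,2)
  • {6,9}:  v_{6} + v_{9} = v_{4} + 2·v_{10} — sig = (2; 1,2)
  • {8,9}:  v_{8} + v_{9} = 2·v_{4} + v_{10} — sig = (2; 1,2)
  • {7,8}:  v_{7} + v_{8} = 3·v_{1} + v_{2} — sig = (2; 1,3)
  • {5,7}:  v_{5} + v_{7} = 2·v_{3} + 2·v_{10} — sig = (2; 2,2)
  • {2,4,5}:  v_{2} + v_{4} + v_{5} = 0 — sig = (3; —)
  • {2,3,6}:  v_{2} + v_{3} + v_{6} = v_{7} — sig = (3; 1)
  • {2,5,8}:  v_{2} + v_{5} + v_{8} = v_{1} — sig = (3; 1)
  • {3,4,10}:  v_{3} + v_{4} + v_{10} = v_{1} — sig = (3; 1)
  • {1,2,5}:  v_{1} + v_{2} + v_{5} = v_{3} + v_{10} — sig = (3; 1,1)
  • {2,5,6}:  v_{2} + v_{5} + v_{6} = v_{3} + 2·v_{10} — sig = (3; 1,2)
  • {3,8,10}:  v_{3} + v_{8} + v_{10} = 2·v_{1} — sig = (3; 2)
  • {3,6,8}:  v_{3} + v_{6} + v_{8} = 3·v_{1} — sig = (3; 3)

Hence PRS(X_Σ) =
    (2; —)
    (2; —)
    (2; 1)
    (2; 1)
    (2; 1)
    (2; 1,1)
    (2; 1,1)
    (2; 1,1)
    (2; 1,1)
    (2; 1,1,1)
    (2; 1,2)
    (2; 1,2)
    (2; 1,2)
    (2; 1,2)
    (2; 1,3)
    (2; 2,2)
    (3; —)
    (3; 1)
    (3; 1)
    (3; 1)
    (3; 1,1)
    (3; 1,2)
    (3; 2)
    (3; 3)


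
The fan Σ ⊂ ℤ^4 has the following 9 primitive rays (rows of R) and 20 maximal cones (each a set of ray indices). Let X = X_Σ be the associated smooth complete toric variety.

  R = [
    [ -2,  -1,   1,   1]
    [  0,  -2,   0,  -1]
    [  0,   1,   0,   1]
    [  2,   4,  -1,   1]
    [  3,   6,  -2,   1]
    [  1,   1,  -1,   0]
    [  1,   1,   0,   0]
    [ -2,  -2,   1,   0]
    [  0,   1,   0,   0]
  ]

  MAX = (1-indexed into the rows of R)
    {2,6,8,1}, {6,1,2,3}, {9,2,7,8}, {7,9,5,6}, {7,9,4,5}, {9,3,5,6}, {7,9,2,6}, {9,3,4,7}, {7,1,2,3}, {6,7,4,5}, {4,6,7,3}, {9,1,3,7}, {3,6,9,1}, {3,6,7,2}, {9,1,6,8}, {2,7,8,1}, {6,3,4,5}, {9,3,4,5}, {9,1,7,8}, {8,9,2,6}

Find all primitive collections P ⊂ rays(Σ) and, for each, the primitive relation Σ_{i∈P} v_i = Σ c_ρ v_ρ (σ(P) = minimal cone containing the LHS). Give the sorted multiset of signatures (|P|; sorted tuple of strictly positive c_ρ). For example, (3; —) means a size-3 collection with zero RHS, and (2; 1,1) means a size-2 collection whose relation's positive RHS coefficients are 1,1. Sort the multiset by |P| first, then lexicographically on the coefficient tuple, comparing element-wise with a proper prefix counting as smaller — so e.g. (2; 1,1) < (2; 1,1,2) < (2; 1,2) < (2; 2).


Minimal non-faces — 14 found among 9 rays, 20 max cones:

  P = {3,8}:  v_{3} + v_{8} = v_{1} ; sig = (2; 1)
  P = {2,4}:  v_{2} + v_{4} = v_{6} + v_{7} ; sig = (2; 1,1)
  P = {4,8}:  v_{4} + v_{8} = v_{3} + v_{9} ; sig = (2; 1,1)
  P = {2,5}:  v_{2} + v_{5} = 2·v_{6} + v_{7} + v_{9} ; sig = (2; 1,1,2)
  P = {5,8}:  v_{5} + v_{8} = v_{3} + v_{6} + 2·v_{9} ; sig = (2; 1,1,2)
  P = {1,4}:  v_{1} + v_{4} = 2·v_{3} + v_{9} ; sig = (2; 1,2)
  P = {1,5}:  v_{1} + v_{5} = 2·v_{3} + v_{6} + 2·v_{9} ; sig = (2; 1,2,2)
  P = {2,3,9}:  v_{2} + v_{3} + v_{9} = 0 ; sig = (3; —)
  P = {6,7,8}:  v_{6} + v_{7} + v_{8} = 0 ; sig = (3; —)
  P = {1,2,9}:  v_{1} + v_{2} + v_{9} = v_{8} ; sig = (3; 1)
  P = {1,6,7}:  v_{1} + v_{6} + v_{7} = v_{3} ; sig = (3; 1)
  P = {4,6,9}:  v_{4} + v_{6} + v_{9} = v_{5} ; sig = (3; 1)
  P = {3,5,7}:  v_{3} + v_{5} + v_{7} = 2·v_{4} ; sig = (3; 2)
  P = {3,6,7,9}:  v_{3} + v_{6} + v_{7} + v_{9} = v_{4} ; sig = (4; 1)

so the primitive-relation signature multiset is
{ (2; 1),  (2; 1,1) ×2,  (2; 1,1,2) ×2,  (2; 1,2),  (2; 1,2,2),  (3; —) ×2,  (3; 1) ×3,  (3; 2),  (4; 1) }


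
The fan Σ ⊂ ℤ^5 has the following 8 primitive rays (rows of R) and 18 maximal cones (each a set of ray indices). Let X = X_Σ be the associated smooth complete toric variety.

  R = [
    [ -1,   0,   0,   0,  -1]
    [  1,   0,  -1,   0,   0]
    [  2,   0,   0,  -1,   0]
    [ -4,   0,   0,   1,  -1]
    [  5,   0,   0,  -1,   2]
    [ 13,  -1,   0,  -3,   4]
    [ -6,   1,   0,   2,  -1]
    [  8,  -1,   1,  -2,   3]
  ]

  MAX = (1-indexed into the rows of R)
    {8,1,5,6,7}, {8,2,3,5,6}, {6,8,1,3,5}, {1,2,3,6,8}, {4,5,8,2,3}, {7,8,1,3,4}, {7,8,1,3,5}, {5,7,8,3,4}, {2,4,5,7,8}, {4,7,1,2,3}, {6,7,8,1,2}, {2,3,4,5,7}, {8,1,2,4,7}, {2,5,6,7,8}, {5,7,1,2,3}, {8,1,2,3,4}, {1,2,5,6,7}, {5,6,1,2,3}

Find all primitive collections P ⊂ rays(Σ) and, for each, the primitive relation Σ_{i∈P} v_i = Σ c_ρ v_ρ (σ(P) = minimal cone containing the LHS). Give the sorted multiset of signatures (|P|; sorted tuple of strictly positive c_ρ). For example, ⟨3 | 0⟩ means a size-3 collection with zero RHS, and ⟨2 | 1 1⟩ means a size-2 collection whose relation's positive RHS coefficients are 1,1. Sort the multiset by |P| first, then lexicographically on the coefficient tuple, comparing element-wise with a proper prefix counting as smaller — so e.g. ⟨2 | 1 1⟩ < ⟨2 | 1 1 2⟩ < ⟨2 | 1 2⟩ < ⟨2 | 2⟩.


5 minimal non-faces of Δ(Σ) (on 8 rays):

  {4,6}:  v_{4} + v_{6} = v_{2} + v_{8}  so sig = ⟨2 | 1 1⟩
  {1,4,5}:  v_{1} + v_{4} + v_{5} = 0  so sig = ⟨3 | 0⟩
  {3,6,7}:  v_{3} + v_{6} + v_{7} = v_{1} + 2·v_{5}  so sig = ⟨3 | 1 2⟩
  {1,2,5,8}:  v_{1} + v_{2} + v_{5} + v_{8} = v_{6}  so sig = ⟨4 | 1⟩
  {2,3,7,8}:  v_{2} + v_{3} + v_{7} + v_{8} = v_{5}  so sig = ⟨4 | 1⟩

Signatures (|P|; sorted positive RHS coefficients), sorted:
    |P|=2: 1 collection, coeffs (1,1)
    |P|=3: 2 collections, coeffs (), (1,2)
    |P|=4: 2 collections, coeffs (1), (1)


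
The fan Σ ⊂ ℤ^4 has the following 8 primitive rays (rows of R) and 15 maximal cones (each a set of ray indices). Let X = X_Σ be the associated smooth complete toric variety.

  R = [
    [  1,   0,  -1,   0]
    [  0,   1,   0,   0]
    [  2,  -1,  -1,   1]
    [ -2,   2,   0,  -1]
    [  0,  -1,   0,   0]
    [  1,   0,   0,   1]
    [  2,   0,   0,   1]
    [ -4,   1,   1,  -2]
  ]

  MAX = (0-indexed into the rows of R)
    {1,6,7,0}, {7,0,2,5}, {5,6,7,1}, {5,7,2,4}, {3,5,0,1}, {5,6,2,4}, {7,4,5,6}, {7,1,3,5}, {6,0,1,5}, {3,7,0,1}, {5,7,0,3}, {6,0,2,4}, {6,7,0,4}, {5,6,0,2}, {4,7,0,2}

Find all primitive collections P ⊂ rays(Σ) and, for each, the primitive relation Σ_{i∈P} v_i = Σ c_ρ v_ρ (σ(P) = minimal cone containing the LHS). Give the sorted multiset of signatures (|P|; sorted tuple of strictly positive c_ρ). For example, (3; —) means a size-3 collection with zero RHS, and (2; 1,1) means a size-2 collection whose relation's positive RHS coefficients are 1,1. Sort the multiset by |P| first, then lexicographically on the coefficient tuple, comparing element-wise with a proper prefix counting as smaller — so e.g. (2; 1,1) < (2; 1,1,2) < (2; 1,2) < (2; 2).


Σ has 9 primitive collections:

  P = {1,4}:  v_{1} + v_{4} = 0  so sig = (2; —)
  P = {1,2}:  v_{1} + v_{2} = v_{0} + v_{5}  so sig = (2; 1,1)
  P = {3,4}:  v_{3} + v_{4} = v_{0} + v_{5} + v_{7}  so sig = (2; 1,1,1)
  P = {2,3}:  v_{2} + v_{3} = 2·v_{0} + 2·v_{5} + v_{7}  so sig = (2; 1,2,2)
  P = {3,6}:  v_{3} + v_{6} = 2·v_{1}  so sig = (2; 2)
  P = {2,6,7}:  v_{2} + v_{6} + v_{7} = 0  so sig = (3; —)
  P = {0,4,5}:  v_{0} + v_{4} + v_{5} = v_{2}  so sig = (3; 1)
  P = {0,1,5,7}:  v_{0} + v_{1} + v_{5} + v_{7} = v_{3}  so sig = (4; 1)
  P = {0,5,6,7}:  v_{0} + v_{5} + v_{6} + v_{7} = v_{1}  so sig = (4; 1)

Hence PRS(X_Σ) =
[(2; —), (2; 1,1), (2; 1,1,1), (2; 1,2,2), (2; 2), (3; —), (3; 1), (4; 1), (4; 1)]


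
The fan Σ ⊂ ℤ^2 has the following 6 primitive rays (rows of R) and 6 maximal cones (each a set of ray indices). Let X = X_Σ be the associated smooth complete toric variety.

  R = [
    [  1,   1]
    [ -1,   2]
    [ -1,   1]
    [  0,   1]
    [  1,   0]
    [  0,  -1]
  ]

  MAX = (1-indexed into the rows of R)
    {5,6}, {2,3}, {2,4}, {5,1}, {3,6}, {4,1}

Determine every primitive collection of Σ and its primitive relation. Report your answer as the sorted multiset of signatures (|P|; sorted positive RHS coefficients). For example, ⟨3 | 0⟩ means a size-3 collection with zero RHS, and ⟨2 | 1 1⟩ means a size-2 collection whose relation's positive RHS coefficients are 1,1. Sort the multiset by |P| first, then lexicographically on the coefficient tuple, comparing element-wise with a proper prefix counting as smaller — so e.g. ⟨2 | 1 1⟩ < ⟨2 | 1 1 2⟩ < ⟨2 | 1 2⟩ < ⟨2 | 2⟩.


Δ(Σ) — 6 vertices, 9 min non-faces:

  P = {4,6}:  v_{4} + v_{6} = 0 — sig = ⟨2 | 0⟩
  P = {1,6}:  v_{1} + v_{6} = v_{5} — sig = ⟨2 | 1⟩
  P = {2,6}:  v_{2} + v_{6} = v_{3} — sig = ⟨2 | 1⟩
  P = {3,4}:  v_{3} + v_{4} = v_{2} — sig = ⟨2 | 1⟩
  P = {3,5}:  v_{3} + v_{5} = v_{4} — sig = ⟨2 | 1⟩
  P = {4,5}:  v_{4} + v_{5} = v_{1} — sig = ⟨2 | 1⟩
  P = {1,3}:  v_{1} + v_{3} = 2·v_{4} — sig = ⟨2 | 2⟩
  P = {2,5}:  v_{2} + v_{5} = 2·v_{4} — sig = ⟨2 | 2⟩
  P = {1,2}:  v_{1} + v_{2} = 3·v_{4} — sig = ⟨2 | 3⟩

Signatures (|P|; sorted positive RHS coefficients), sorted:
    ⟨2 | 0⟩
    ⟨2 | 1⟩
    ⟨2 | 1⟩
    ⟨2 | 1⟩
    ⟨2 | 1⟩
    ⟨2 | 1⟩
    ⟨2 | 2⟩
    ⟨2 | 2⟩
    ⟨2 | 3⟩


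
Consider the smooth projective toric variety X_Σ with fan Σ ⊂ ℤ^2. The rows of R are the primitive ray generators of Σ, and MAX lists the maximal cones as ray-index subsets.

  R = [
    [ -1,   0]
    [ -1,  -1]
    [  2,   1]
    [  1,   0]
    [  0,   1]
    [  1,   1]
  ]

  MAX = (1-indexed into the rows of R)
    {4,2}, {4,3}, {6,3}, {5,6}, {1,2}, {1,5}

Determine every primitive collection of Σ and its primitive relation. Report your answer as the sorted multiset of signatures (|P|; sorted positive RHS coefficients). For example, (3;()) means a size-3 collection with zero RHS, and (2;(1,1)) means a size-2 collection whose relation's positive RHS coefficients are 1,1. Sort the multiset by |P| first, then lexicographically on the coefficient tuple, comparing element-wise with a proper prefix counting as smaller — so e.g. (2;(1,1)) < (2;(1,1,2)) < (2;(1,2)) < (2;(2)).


Δ(Σ) — 6 vertices, 9 min non-faces:

  {1,4}:  v_{1} + v_{4} = 0  so sig = (2;())
  {2,6}:  v_{2} + v_{6} = 0  so sig = (2;())
  {1,3}:  v_{1} + v_{3} = v_{6}  so sig = (2;(1))
  {1,6}:  v_{1} + v_{6} = v_{5}  so sig = (2;(1))
  {2,3}:  v_{2} + v_{3} = v_{4}  so sig = (2;(1))
  {2,5}:  v_{2} + v_{5} = v_{1}  so sig = (2;(1))
  {4,5}:  v_{4} + v_{5} = v_{6}  so sig = (2;(1))
  {4,6}:  v_{4} + v_{6} = v_{3}  so sig = (2;(1))
  {3,5}:  v_{3} + v_{5} = 2·v_{6}  so sig = (2;(2))

Sorted signature multiset PRS(X):
[(2;()), (2;()), (2;(1)), (2;(1)), (2;(1)), (2;(1)), (2;(1)), (2;(1)), (2;(2))]


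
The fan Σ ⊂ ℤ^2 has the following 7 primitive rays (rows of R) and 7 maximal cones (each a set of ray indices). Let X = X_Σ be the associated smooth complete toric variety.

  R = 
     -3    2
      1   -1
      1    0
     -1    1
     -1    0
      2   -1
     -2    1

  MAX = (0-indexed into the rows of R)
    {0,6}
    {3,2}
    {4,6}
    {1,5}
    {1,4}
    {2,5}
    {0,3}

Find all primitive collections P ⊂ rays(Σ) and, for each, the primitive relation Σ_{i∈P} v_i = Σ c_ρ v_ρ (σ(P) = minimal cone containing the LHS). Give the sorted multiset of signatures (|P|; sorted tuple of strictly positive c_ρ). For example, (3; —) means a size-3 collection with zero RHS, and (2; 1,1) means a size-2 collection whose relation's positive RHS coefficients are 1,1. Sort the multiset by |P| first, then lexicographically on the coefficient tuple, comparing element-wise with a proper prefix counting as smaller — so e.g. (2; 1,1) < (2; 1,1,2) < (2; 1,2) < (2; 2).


Primitive collections (14):

  {1,3}:  v_{1} + v_{3} = 0 ; sig = (2; —)
  {2,4}:  v_{2} + v_{4} = 0 ; sig = (2; —)
  {5,6}:  v_{5} + v_{6} = 0 ; sig = (2; —)
  {0,1}:  v_{0} + v_{1} = v_{6} ; sig = (2; 1)
  {0,5}:  v_{0} + v_{5} = v_{3} ; sig = (2; 1)
  {1,2}:  v_{1} + v_{2} = v_{5} ; sig = (2; 1)
  {1,6}:  v_{1} + v_{6} = v_{4} ; sig = (2; 1)
  {2,6}:  v_{2} + v_{6} = v_{3} ; sig = (2; 1)
  {3,4}:  v_{3} + v_{4} = v_{6} ; sig = (2; 1)
  {3,5}:  v_{3} + v_{5} = v_{2} ; sig = (2; 1)
  {3,6}:  v_{3} + v_{6} = v_{0} ; sig = (2; 1)
  {4,5}:  v_{4} + v_{5} = v_{1} ; sig = (2; 1)
  {0,2}:  v_{0} + v_{2} = 2·v_{3} ; sig = (2; 2)
  {0,4}:  v_{0} + v_{4} = 2·v_{6} ; sig = (2; 2)

Signatures (|P|; sorted positive RHS coefficients), sorted:
    (2; —)
    (2; —)
    (2; —)
    (2; 1)
    (2; 1)
    (2; 1)
    (2; 1)
    (2; 1)
    (2; 1)
    (2; 1)
    (2; 1)
    (2; 1)
    (2; 2)
    (2; 2)


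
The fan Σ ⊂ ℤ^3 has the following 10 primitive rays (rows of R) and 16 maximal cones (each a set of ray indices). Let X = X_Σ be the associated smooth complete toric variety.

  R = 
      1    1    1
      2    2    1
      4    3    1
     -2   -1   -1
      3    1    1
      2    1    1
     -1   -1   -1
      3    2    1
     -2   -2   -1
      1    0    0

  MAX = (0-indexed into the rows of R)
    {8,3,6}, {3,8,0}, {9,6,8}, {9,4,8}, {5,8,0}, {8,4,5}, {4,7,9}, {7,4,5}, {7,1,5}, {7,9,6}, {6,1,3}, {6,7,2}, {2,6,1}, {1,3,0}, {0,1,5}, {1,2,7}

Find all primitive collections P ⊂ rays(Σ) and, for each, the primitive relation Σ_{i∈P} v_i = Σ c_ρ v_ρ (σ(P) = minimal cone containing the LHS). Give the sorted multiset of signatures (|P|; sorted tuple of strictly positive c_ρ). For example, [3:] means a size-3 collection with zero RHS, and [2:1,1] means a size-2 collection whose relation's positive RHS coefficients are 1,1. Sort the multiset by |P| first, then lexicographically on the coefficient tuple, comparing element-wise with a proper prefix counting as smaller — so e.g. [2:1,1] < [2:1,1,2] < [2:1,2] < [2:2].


Σ has 22 primitive collections:

  {0,6}:  v_{0} + v_{6} = 0  so sig = [2:]
  {1,8}:  v_{1} + v_{8} = 0  so sig = [2:]
  {3,5}:  v_{3} + v_{5} = 0  so sig = [2:]
  {0,9}:  v_{0} + v_{9} = v_{5}  so sig = [2:1]
  {1,9}:  v_{1} + v_{9} = v_{7}  so sig = [2:1]
  {3,4}:  v_{3} + v_{4} = v_{9}  so sig = [2:1]
  {3,9}:  v_{3} + v_{9} = v_{6}  so sig = [2:1]
  {5,6}:  v_{5} + v_{6} = v_{9}  so sig = [2:1]
  {5,9}:  v_{5} + v_{9} = v_{4}  so sig = [2:1]
  {7,8}:  v_{7} + v_{8} = v_{9}  so sig = [2:1]
  {0,2}:  v_{0} + v_{2} = v_{1} + v_{7}  so sig = [2:1,1]
  {0,7}:  v_{0} + v_{7} = v_{1} + v_{5}  so sig = [2:1,1]
  {1,4}:  v_{1} + v_{4} = v_{5} + v_{7}  so sig = [2:1,1]
  {2,8}:  v_{2} + v_{8} = v_{6} + v_{7}  so sig = [2:1,1]
  {3,7}:  v_{3} + v_{7} = v_{1} + v_{6}  so sig = [2:1,1]
  {2,4}:  v_{2} + v_{4} = 2·v_{7} + v_{9}  so sig = [2:1,2]
  {2,9}:  v_{2} + v_{9} = v_{6} + 2·v_{7}  so sig = [2:1,2]
  {0,4}:  v_{0} + v_{4} = 2·v_{5}  so sig = [2:2]
  {2,5}:  v_{2} + v_{5} = 2·v_{7}  so sig = [2:2]
  {4,6}:  v_{4} + v_{6} = 2·v_{9}  so sig = [2:2]
  {2,3}:  v_{2} + v_{3} = 2·v_{1} + 2·v_{6}  so sig = [2:2,2]
  {1,6,7}:  v_{1} + v_{6} + v_{7} = v_{2}  so sig = [3:1]

so the primitive-relation signature multiset is
{ [2:] ×3,  [2:1] ×7,  [2:1,1] ×5,  [2:1,2] ×2,  [2:2] ×3,  [2:2,2],  [3:1] }


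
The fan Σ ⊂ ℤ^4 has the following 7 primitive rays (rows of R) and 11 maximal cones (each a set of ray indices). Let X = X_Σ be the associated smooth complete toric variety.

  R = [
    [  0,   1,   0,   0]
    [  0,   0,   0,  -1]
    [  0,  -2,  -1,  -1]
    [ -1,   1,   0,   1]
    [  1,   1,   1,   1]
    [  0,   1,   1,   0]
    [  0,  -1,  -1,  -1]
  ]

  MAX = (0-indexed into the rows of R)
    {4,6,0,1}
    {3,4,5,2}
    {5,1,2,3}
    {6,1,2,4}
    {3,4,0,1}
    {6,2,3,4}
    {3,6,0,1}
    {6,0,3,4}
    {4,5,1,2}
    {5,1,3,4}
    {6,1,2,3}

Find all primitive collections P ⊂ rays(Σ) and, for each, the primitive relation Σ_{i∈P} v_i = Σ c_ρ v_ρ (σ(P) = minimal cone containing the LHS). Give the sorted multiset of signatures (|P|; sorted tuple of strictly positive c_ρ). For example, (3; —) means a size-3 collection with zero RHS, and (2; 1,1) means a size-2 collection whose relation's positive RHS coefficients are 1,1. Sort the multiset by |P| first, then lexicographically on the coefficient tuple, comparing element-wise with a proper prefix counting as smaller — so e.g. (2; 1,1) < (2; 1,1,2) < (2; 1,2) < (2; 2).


Δ(Σ) — 7 vertices, 5 min non-faces:

  P={0,2}:  v_{0} + v_{2} = v_{6}  ⟹  sig = (2; 1)
  P={5,6}:  v_{5} + v_{6} = v_{1}  ⟹  sig = (2; 1)
  P={0,5}:  v_{0} + v_{5} = 2·v_{1} + v_{3} + v_{4}  ⟹  sig = (2; 1,1,2)
  P={1,2,3,4}:  v_{1} + v_{2} + v_{3} + v_{4} = 0  ⟹  sig = (4; —)
  P={1,3,4,6}:  v_{1} + v_{3} + v_{4} + v_{6} = v_{0}  ⟹  sig = (4; 1)

Sorted signature multiset PRS(X):
    |P|=2: 3 collections, coeffs (1), (1), (1,1,2)
    |P|=4: 2 collections, coeffs (), (1)


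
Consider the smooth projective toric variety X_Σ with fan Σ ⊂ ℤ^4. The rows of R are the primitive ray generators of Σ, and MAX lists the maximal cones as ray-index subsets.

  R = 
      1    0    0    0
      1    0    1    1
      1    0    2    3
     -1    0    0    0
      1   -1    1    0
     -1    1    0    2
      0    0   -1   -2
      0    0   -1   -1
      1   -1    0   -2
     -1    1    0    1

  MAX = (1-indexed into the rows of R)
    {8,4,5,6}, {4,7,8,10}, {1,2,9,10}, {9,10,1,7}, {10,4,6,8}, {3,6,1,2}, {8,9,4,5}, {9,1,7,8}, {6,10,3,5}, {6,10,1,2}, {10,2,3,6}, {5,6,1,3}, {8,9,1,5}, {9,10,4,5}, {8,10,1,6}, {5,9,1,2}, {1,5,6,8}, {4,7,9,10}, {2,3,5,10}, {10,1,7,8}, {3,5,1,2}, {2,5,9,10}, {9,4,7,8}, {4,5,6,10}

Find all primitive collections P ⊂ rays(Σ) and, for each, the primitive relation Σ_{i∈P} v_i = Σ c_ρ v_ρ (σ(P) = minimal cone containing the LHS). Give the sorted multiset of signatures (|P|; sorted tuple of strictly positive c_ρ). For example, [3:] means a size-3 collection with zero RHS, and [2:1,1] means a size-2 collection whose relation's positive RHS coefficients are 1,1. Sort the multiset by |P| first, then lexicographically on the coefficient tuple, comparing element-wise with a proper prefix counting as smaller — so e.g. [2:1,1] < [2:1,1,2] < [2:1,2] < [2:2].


Σ has 16 primitive collections:

  P = {1,4}:  v_{1} + v_{4} = 0 ; sig = [2:]
  P = {6,9}:  v_{6} + v_{9} = 0 ; sig = [2:]
  P = {2,8}:  v_{2} + v_{8} = v_{1} ; sig = [2:1]
  P = {3,7}:  v_{3} + v_{7} = v_{2} ; sig = [2:1]
  P = {5,7}:  v_{5} + v_{7} = v_{9} ; sig = [2:1]
  P = {2,4}:  v_{2} + v_{4} = v_{5} + v_{10} ; sig = [2:1,1]
  P = {3,9}:  v_{3} + v_{9} = v_{2} + v_{5} ; sig = [2:1,1]
  P = {6,7}:  v_{6} + v_{7} = v_{8} + v_{10} ; sig = [2:1,1]
  P = {2,7}:  v_{2} + v_{7} = v_{1} + v_{9} + v_{10} ; sig = [2:1,1,1]
  P = {3,8}:  v_{3} + v_{8} = v_{1} + v_{5} + v_{6} ; sig = [2:1,1,1]
  P = {3,4}:  v_{3} + v_{4} = 2·v_{5} + v_{6} + v_{10} ; sig = [2:1,1,2]
  P = {5,8,10}:  v_{5} + v_{8} + v_{10} = 0 ; sig = [3:]
  P = {1,5,10}:  v_{1} + v_{5} + v_{10} = v_{2} ; sig = [3:1]
  P = {2,5,6}:  v_{2} + v_{5} + v_{6} = v_{3} ; sig = [3:1]
  P = {8,9,10}:  v_{8} + v_{9} + v_{10} = v_{7} ; sig = [3:1]
  P = {1,3,10}:  v_{1} + v_{3} + v_{10} = 2·v_{2} + v_{6} ; sig = [3:1,2]

Sorted signature multiset PRS(X):
    [2:]
    [2:]
    [2:1]
    [2:1]
    [2:1]
    [2:1,1]
    [2:1,1]
    [2:1,1]
    [2:1,1,1]
    [2:1,1,1]
    [2:1,1,2]
    [3:]
    [3:1]
    [3:1]
    [3:1]
    [3:1,2]


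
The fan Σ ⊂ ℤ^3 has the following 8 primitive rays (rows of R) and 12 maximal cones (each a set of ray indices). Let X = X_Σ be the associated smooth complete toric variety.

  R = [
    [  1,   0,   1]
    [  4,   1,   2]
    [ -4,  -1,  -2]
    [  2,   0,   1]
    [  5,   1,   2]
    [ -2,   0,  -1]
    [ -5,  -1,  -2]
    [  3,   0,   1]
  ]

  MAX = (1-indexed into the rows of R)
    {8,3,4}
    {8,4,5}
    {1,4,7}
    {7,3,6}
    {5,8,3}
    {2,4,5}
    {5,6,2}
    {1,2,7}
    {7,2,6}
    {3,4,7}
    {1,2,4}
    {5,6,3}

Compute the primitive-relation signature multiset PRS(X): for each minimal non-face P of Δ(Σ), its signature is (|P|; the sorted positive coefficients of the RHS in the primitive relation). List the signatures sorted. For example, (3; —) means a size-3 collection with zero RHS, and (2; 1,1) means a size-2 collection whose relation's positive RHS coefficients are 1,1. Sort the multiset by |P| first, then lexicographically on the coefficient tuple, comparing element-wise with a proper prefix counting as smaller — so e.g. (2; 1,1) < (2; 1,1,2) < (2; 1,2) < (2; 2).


12 collections generate NE(X_Σ); each relation:

  P={2,3}:  v_{2} + v_{3} = 0 — sig = (2; —)
  P={4,6}:  v_{4} + v_{6} = 0 — sig = (2; —)
  P={5,7}:  v_{5} + v_{7} = 0 — sig = (2; —)
  P={1,3}:  v_{1} + v_{3} = v_{4} + v_{7} — sig = (2; 1,1)
  P={1,5}:  v_{1} + v_{5} = v_{2} + v_{4} — sig = (2; 1,1)
  P={1,6}:  v_{1} + v_{6} = v_{2} + v_{7} — sig = (2; 1,1)
  P={2,8}:  v_{2} + v_{8} = v_{4} + v_{5} — sig = (2; 1,1)
  P={6,8}:  v_{6} + v_{8} = v_{3} + v_{5} — sig = (2; 1,1)
  P={7,8}:  v_{7} + v_{8} = v_{3} + v_{4} — sig = (2; 1,1)
  P={1,8}:  v_{1} + v_{8} = 2·v_{4} — sig = (2; 2)
  P={2,4,7}:  v_{2} + v_{4} + v_{7} = v_{1} — sig = (3; 1)
  P={3,4,5}:  v_{3} + v_{4} + v_{5} = v_{8} — sig = (3; 1)

Hence PRS(X_Σ) =
[(2; —), (2; —), (2; —), (2; 1,1), (2; 1,1), (2; 1,1), (2; 1,1), (2; 1,1), (2; 1,1), (2; 2), (3; 1), (3; 1)]


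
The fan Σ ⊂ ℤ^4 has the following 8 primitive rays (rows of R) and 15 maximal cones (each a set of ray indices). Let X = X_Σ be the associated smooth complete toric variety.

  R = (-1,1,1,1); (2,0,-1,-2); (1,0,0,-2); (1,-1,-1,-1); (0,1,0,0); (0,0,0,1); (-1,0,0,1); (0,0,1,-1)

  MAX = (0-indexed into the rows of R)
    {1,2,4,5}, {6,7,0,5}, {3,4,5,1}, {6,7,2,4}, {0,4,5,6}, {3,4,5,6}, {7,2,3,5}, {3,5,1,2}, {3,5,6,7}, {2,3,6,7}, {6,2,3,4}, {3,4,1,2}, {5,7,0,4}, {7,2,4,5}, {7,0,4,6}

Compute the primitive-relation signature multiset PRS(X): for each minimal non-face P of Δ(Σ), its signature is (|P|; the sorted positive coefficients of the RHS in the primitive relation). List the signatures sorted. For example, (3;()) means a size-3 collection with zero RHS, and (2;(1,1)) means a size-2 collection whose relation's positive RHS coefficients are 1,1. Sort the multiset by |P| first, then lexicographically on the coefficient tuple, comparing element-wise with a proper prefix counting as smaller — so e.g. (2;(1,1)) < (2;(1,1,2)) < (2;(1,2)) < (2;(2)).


9 collections generate NE(X_Σ); each relation:

  P = {0,3}:  v_{0} + v_{3} = 0  ⟹  sig = (2;())
  P = {0,2}:  v_{0} + v_{2} = v_{4} + v_{7}  ⟹  sig = (2;(1,1))
  P = {1,6}:  v_{1} + v_{6} = v_{3} + v_{4}  ⟹  sig = (2;(1,1))
  P = {0,1}:  v_{0} + v_{1} = v_{2} + v_{4} + v_{5}  ⟹  sig = (2;(1,1,1))
  P = {1,7}:  v_{1} + v_{7} = 2·v_{2} + v_{5}  ⟹  sig = (2;(1,2))
  P = {2,5,6}:  v_{2} + v_{5} + v_{6} = 0  ⟹  sig = (3;())
  P = {3,4,7}:  v_{3} + v_{4} + v_{7} = v_{2}  ⟹  sig = (3;(1))
  P = {2,3,4,5}:  v_{2} + v_{3} + v_{4} + v_{5} = v_{1}  ⟹  sig = (4;(1))
  P = {4,5,6,7}:  v_{4} + v_{5} + v_{6} + v_{7} = v_{0}  ⟹  sig = (4;(1))

Signatures (|P|; sorted positive RHS coefficients), sorted:
[(2;()), (2;(1,1)), (2;(1,1)), (2;(1,1,1)), (2;(1,2)), (3;()), (3;(1)), (4;(1)), (4;(1))]


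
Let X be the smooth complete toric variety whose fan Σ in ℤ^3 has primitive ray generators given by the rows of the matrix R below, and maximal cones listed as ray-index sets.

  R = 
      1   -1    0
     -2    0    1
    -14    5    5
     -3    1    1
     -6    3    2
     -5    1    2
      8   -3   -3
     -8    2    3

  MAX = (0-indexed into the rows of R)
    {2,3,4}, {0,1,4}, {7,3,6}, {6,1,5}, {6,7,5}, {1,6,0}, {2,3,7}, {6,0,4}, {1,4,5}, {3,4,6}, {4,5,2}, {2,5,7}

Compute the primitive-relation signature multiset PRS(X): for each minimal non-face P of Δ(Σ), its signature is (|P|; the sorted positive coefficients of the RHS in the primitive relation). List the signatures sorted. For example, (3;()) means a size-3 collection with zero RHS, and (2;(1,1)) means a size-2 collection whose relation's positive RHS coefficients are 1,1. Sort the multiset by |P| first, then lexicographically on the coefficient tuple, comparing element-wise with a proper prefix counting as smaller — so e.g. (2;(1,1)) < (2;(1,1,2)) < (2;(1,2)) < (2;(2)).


12 minimal non-faces of Δ(Σ) (on 8 rays):

  • {0,3}:  v_{0} + v_{3} = v_{1}  ⇒ sig = (2;(1))
  • {1,3}:  v_{1} + v_{3} = v_{5}  ⇒ sig = (2;(1))
  • {3,5}:  v_{3} + v_{5} = v_{7}  ⇒ sig = (2;(1))
  • {4,7}:  v_{4} + v_{7} = v_{2}  ⇒ sig = (2;(1))
  • {0,7}:  v_{0} + v_{7} = v_{1} + v_{5}  ⇒ sig = (2;(1,1))
  • {0,2}:  v_{0} + v_{2} = v_{1} + v_{4} + v_{5}  ⇒ sig = (2;(1,1,1))
  • {1,2}:  v_{1} + v_{2} = v_{4} + 2·v_{5}  ⇒ sig = (2;(1,2))
  • {0,5}:  v_{0} + v_{5} = 2·v_{1}  ⇒ sig = (2;(2))
  • {1,7}:  v_{1} + v_{7} = 2·v_{5}  ⇒ sig = (2;(2))
  • {2,6}:  v_{2} + v_{6} = 2·v_{3}  ⇒ sig = (2;(2))
  • {1,4,6}:  v_{1} + v_{4} + v_{6} = 0  ⇒ sig = (3;())
  • {4,5,6}:  v_{4} + v_{5} + v_{6} = v_{3}  ⇒ sig = (3;(1))

so the primitive-relation signature multiset is
    |P|=2: 10 collections, coeffs (1), (1), (1), (1), (1,1), (1,1,1), (1,2), (2), (2), (2)
    |P|=3: 2 collections, coeffs (), (1)
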